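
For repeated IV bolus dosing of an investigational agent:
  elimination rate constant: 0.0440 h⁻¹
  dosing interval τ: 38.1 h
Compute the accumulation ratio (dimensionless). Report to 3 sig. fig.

1.23

e^(−kτ) = e^(−0.04400 × 38.1) = 0.1870
Accumulation ratio R = 1 / (1 − e^(−kτ)) = 1 / (1 − 0.1870) = 1.230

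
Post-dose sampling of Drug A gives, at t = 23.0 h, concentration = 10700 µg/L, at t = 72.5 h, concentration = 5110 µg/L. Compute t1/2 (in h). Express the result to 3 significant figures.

k = ln(C₁/C₂) / (t₂ − t₁) = ln(10700/5110) / (72.5 − 23.0)
  = 0.7390 / 49.50 = 0.01493 h⁻¹
t½ = ln2 / k = 0.693147 / 0.01493 = 46.43 h

46.4 h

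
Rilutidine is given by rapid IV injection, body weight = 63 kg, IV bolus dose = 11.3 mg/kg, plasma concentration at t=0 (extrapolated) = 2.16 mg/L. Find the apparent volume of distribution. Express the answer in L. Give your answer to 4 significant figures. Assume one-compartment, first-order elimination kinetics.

329.6 L

Dose = 11.3 × 63 = 711.9 mg
Vd = Dose / C₀ = 711.9 / 2.16 = 329.6 L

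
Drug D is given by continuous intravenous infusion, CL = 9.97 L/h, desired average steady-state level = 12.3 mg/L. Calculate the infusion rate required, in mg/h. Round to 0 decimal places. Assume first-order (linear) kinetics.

123 mg/h

At steady state, infusion rate R₀ = Css × CL = 12.3 × 9.970 = 122.6 mg/h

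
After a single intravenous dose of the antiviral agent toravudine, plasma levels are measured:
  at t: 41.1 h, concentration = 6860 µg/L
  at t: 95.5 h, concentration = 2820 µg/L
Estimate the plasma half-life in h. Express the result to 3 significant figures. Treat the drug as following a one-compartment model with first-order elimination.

k = ln(C₁/C₂) / (t₂ − t₁) = ln(6860/2820) / (95.5 − 41.1)
  = 0.8890 / 54.40 = 0.01634 h⁻¹
t½ = ln2 / k = 0.693147 / 0.01634 = 42.42 h

42.4 h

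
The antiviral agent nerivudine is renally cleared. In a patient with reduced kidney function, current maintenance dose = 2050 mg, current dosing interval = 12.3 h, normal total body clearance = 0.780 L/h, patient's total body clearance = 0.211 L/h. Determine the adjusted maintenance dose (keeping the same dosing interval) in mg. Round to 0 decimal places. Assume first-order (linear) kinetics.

555 mg

To keep the same average steady-state level, dosing rate must scale with clearance.
CL ratio = 0.211 / 0.780 = 0.2705
New dose (same interval) = 2050 × 0.2705 = 554.5 mg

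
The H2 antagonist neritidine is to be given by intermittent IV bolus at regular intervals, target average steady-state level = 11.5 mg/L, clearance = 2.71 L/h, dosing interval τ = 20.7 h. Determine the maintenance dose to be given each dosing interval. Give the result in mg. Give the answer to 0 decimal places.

645 mg

At steady state, Dose/τ = Css × CL.
Dose = Css × CL × τ = 11.5 × 2.710 × 20.7 = 645.1 mg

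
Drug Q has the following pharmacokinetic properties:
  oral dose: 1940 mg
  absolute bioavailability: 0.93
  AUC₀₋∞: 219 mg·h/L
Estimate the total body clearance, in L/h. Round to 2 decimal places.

8.24 L/h

CL = F·Dose / AUC = 0.93 × 1940 / 219 = 8.238 L/h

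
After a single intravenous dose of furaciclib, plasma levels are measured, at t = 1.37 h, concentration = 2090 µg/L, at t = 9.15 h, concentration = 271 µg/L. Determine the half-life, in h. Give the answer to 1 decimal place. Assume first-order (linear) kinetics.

k = ln(C₁/C₂) / (t₂ − t₁) = ln(2090/271) / (9.15 − 1.37)
  = 2.043 / 7.780 = 0.2626 h⁻¹
t½ = ln2 / k = 0.693147 / 0.2626 = 2.640 h

2.6 h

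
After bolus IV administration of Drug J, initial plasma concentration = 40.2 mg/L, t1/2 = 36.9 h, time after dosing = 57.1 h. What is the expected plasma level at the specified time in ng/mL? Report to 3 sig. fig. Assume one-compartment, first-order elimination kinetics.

13800 ng/mL

k = ln2 / t½ = 0.693147 / 36.9 = 0.01878 h⁻¹
C = C₀ · e^(−k·t) = 40.20 × e^(−0.01878 × 57.1)
  = 40.20 × 0.3422 = 13.76 mg/L
Convert: 13.76 mg/L × 1000 = 13760 ng/mL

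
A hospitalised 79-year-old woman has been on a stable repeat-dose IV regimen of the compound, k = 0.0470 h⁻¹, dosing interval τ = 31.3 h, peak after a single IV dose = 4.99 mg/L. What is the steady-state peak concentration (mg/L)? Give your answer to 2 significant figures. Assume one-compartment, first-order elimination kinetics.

e^(−kτ) = e^(−0.04700 × 31.3) = 0.2297
Accumulation ratio R = 1 / (1 − e^(−kτ)) = 1 / (1 − 0.2297) = 1.298
Steady-state peak = C₀ × R = 4.99 × 1.298 = 6.477 mg/L

6.5 mg/L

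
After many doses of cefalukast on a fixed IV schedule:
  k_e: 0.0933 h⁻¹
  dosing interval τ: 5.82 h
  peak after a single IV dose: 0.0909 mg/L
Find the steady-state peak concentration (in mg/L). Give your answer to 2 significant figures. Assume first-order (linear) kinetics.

0.22 mg/L

e^(−kτ) = e^(−0.09330 × 5.82) = 0.5810
Accumulation ratio R = 1 / (1 − e^(−kτ)) = 1 / (1 − 0.5810) = 2.387
Steady-state peak = C₀ × R = 0.0909 × 2.387 = 0.2170 mg/L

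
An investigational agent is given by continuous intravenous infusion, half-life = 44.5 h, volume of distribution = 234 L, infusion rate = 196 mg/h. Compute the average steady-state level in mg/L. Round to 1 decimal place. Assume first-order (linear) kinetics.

k = ln2 / t½ = 0.693147 / 44.5 = 0.01558 h⁻¹
CL = k × Vd = 0.01558 × 234 = 3.646 L/h
At steady state Css = R₀ / CL = 196 / 3.646 = 53.76 mg/L

53.8 mg/L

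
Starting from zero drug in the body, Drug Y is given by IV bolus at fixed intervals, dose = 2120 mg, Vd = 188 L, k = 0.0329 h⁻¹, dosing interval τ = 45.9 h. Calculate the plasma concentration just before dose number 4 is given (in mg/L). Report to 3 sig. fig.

3.16 mg/L

C₀ per dose = Dose / Vd = 2120 / 188 = 11.28 mg/L
Fraction remaining after one interval: r = e^(−kτ) = e^(−0.03290 × 45.9) = 0.2209
Before dose 4, 3 doses have been given (aged 1τ, 2τ, 3τ).
C_trough = C₀ × (r + r² + … + r^3) = C₀ × r(1−r^3)/(1−r)
        = 11.28 × 0.2209 × (1 − 0.01078) / (1 − 0.2209) = 3.164 mg/L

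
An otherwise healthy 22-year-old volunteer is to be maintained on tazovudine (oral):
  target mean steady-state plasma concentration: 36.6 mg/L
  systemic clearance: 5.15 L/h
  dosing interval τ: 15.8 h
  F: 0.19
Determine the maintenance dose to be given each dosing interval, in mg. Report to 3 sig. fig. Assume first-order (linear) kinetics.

At steady state, F × (Dose/τ) = Css × CL.
Dose = Css × CL × τ / F = 36.6 × 5.150 × 15.8 / 0.19 = 15670 mg

15700 mg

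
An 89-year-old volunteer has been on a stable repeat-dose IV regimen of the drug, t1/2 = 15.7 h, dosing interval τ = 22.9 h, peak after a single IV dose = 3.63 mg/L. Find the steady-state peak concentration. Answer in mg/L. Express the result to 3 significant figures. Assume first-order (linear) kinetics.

5.71 mg/L

k = ln2 / t½ = 0.693147 / 15.7 = 0.04415 h⁻¹
e^(−kτ) = e^(−0.04415 × 22.9) = 0.3638
Accumulation ratio R = 1 / (1 − e^(−kτ)) = 1 / (1 − 0.3638) = 1.572
Steady-state peak = C₀ × R = 3.63 × 1.572 = 5.706 mg/L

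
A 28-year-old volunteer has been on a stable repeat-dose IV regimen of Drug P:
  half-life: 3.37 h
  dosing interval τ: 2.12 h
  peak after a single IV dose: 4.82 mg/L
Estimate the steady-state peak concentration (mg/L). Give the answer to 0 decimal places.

14 mg/L

k = ln2 / t½ = 0.693147 / 3.37 = 0.2057 h⁻¹
e^(−kτ) = e^(−0.2057 × 2.12) = 0.6466
Accumulation ratio R = 1 / (1 − e^(−kτ)) = 1 / (1 − 0.6466) = 2.830
Steady-state peak = C₀ × R = 4.82 × 2.830 = 13.64 mg/L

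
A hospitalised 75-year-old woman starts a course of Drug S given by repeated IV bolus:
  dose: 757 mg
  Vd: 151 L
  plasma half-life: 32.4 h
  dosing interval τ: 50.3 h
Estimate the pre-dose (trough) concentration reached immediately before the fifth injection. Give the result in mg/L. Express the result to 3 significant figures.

2.56 mg/L

C₀ per dose = Dose / Vd = 757 / 151 = 5.013 mg/L
k = ln2 / t½ = 0.693147 / 32.4 = 0.02139 h⁻¹
Fraction remaining after one interval: r = e^(−kτ) = e^(−0.02139 × 50.3) = 0.3410
Before dose 5, 4 doses have been given (aged 1τ, 2τ, 3τ, 4τ).
C_trough = C₀ × (r + r² + … + r^4) = C₀ × r(1−r^4)/(1−r)
        = 5.013 × 0.3410 × (1 − 0.01352) / (1 − 0.3410) = 2.559 mg/L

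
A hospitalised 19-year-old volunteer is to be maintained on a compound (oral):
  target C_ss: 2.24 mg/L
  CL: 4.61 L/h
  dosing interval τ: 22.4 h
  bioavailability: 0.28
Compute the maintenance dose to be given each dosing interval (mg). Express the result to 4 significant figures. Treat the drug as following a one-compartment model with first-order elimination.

At steady state, F × (Dose/τ) = Css × CL.
Dose = Css × CL × τ / F = 2.24 × 4.610 × 22.4 / 0.28 = 826.1 mg

826.1 mg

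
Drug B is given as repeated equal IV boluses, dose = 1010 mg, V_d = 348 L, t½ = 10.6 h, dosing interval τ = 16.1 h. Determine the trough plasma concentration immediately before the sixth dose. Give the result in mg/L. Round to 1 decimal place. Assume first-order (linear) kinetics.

1.5 mg/L

C₀ per dose = Dose / Vd = 1010 / 348 = 2.902 mg/L
k = ln2 / t½ = 0.693147 / 10.6 = 0.06539 h⁻¹
Fraction remaining after one interval: r = e^(−kτ) = e^(−0.06539 × 16.1) = 0.3490
Before dose 6, 5 doses have been given (aged 1τ, 2τ, 3τ, 4τ, 5τ).
C_trough = C₀ × (r + r² + … + r^5) = C₀ × r(1−r^5)/(1−r)
        = 2.902 × 0.3490 × (1 − 0.005178) / (1 − 0.3490) = 1.548 mg/L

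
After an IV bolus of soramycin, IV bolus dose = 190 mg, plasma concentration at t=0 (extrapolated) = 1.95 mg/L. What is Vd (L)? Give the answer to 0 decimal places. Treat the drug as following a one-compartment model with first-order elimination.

Vd = Dose / C₀ = 190.0 / 1.95 = 97.44 L

97 L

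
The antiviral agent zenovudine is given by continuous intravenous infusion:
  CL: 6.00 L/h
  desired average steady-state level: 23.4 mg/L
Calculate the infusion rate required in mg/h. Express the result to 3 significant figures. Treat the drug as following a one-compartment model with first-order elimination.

At steady state, infusion rate R₀ = Css × CL = 23.4 × 6.000 = 140.4 mg/h

140 mg/h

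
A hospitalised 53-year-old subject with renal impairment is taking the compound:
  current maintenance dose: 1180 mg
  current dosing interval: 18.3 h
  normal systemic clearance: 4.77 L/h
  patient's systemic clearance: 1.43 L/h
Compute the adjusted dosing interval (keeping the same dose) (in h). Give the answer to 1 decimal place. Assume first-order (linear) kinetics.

To keep the same average steady-state level, dosing rate must scale with clearance.
CL ratio = 1.43 / 4.77 = 0.2998
New interval (same dose) = 18.3 / 0.2998 = 61.04 h

61.0 h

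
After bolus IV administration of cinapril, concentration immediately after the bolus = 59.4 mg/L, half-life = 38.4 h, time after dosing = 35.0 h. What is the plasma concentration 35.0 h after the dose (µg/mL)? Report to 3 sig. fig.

k = ln2 / t½ = 0.693147 / 38.4 = 0.01805 h⁻¹
C = C₀ · e^(−k·t) = 59.40 × e^(−0.01805 × 35.0)
  = 59.40 × 0.5317 = 31.58 mg/L
(31.58 mg/L = 31.58 µg/mL)

31.6 µg/mL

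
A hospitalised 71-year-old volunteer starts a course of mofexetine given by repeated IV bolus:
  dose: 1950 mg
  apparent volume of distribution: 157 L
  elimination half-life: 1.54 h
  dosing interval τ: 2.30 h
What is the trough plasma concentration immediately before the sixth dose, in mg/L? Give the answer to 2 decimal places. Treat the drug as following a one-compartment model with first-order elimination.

C₀ per dose = Dose / Vd = 1950 / 157 = 12.42 mg/L
k = ln2 / t½ = 0.693147 / 1.54 = 0.4501 h⁻¹
Fraction remaining after one interval: r = e^(−kτ) = e^(−0.4501 × 2.30) = 0.3551
Before dose 6, 5 doses have been given (aged 1τ, 2τ, 3τ, 4τ, 5τ).
C_trough = C₀ × (r + r² + … + r^5) = C₀ × r(1−r^5)/(1−r)
        = 12.42 × 0.3551 × (1 − 0.005646) / (1 − 0.3551) = 6.800 mg/L

6.80 mg/L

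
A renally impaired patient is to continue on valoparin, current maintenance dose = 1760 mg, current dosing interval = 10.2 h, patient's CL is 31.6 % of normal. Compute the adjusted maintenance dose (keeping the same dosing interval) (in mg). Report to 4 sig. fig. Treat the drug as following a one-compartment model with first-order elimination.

To keep the same average steady-state level, dosing rate must scale with clearance.
CL ratio = 31.6 / 100 = 0.3160
New dose (same interval) = 1760 × 0.3160 = 556.2 mg

556.2 mg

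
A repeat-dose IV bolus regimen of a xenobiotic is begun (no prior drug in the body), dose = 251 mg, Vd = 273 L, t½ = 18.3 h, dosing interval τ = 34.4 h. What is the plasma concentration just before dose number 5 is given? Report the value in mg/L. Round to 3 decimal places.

0.341 mg/L

C₀ per dose = Dose / Vd = 251 / 273 = 0.9194 mg/L
k = ln2 / t½ = 0.693147 / 18.3 = 0.03788 h⁻¹
Fraction remaining after one interval: r = e^(−kτ) = e^(−0.03788 × 34.4) = 0.2717
Before dose 5, 4 doses have been given (aged 1τ, 2τ, 3τ, 4τ).
C_trough = C₀ × (r + r² + … + r^4) = C₀ × r(1−r^4)/(1−r)
        = 0.9194 × 0.2717 × (1 − 0.005450) / (1 − 0.2717) = 0.3411 mg/L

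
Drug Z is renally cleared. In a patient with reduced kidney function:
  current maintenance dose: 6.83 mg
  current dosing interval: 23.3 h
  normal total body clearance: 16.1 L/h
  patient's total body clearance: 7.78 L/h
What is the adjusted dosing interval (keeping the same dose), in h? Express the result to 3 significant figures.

To keep the same average steady-state level, dosing rate must scale with clearance.
CL ratio = 7.78 / 16.1 = 0.4832
New interval (same dose) = 23.3 / 0.4832 = 48.22 h

48.2 h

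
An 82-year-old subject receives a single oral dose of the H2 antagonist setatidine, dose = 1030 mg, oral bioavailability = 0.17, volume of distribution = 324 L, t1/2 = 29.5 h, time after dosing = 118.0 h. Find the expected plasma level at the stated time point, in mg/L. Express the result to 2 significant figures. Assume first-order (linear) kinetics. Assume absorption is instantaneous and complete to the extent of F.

Amount reaching circulation = F × Dose = 0.17 × 1030 = 175.1 mg
C₀ = F·Dose / Vd = 175.1 / 324 = 0.5404 mg/L
k = ln2 / t½ = 0.693147 / 29.5 = 0.02350 h⁻¹
t / t½ = 118.0 / 29.5 = 4 half-lives
C = C₀ × (1/2)^4 = 0.5404 × 0.06250 = 0.03378 mg/L

0.034 mg/L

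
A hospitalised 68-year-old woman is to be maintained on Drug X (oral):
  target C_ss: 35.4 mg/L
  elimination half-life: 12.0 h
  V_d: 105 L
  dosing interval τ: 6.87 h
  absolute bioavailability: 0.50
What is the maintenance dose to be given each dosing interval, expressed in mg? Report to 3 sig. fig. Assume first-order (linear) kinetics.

2950 mg

k = ln2 / t½ = 0.693147 / 12.0 = 0.05776 h⁻¹
CL = k × Vd = 0.05776 × 105 = 6.065 L/h
At steady state, F × (Dose/τ) = Css × CL.
Dose = Css × CL × τ / F = 35.4 × 6.065 × 6.87 / 0.50 = 2950 mg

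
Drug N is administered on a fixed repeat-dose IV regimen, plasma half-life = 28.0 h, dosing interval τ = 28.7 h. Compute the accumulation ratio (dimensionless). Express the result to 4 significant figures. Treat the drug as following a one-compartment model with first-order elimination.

1.966

k = ln2 / t½ = 0.693147 / 28.0 = 0.02476 h⁻¹
e^(−kτ) = e^(−0.02476 × 28.7) = 0.4913
Accumulation ratio R = 1 / (1 − e^(−kτ)) = 1 / (1 − 0.4913) = 1.966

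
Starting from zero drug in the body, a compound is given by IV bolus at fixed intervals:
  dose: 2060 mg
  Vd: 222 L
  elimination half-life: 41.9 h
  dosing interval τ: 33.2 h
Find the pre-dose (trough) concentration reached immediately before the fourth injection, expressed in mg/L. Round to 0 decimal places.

C₀ per dose = Dose / Vd = 2060 / 222 = 9.279 mg/L
k = ln2 / t½ = 0.693147 / 41.9 = 0.01654 h⁻¹
Fraction remaining after one interval: r = e^(−kτ) = e^(−0.01654 × 33.2) = 0.5775
Before dose 4, 3 doses have been given (aged 1τ, 2τ, 3τ).
C_trough = C₀ × (r + r² + … + r^3) = C₀ × r(1−r^3)/(1−r)
        = 9.279 × 0.5775 × (1 − 0.1926) / (1 − 0.5775) = 10.24 mg/L

10 mg/L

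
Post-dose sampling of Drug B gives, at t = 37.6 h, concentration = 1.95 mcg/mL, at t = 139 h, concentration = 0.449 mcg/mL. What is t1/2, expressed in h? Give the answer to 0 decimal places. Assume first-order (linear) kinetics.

48 h

k = ln(C₁/C₂) / (t₂ − t₁) = ln(1.95/0.449) / (139 − 37.6)
  = 1.469 / 101.4 = 0.01449 h⁻¹
t½ = ln2 / k = 0.693147 / 0.01449 = 47.84 h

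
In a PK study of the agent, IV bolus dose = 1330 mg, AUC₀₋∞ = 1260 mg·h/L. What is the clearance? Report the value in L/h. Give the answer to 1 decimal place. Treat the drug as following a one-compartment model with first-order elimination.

CL = Dose / AUC = 1330 / 1260 = 1.056 L/h

1.1 L/h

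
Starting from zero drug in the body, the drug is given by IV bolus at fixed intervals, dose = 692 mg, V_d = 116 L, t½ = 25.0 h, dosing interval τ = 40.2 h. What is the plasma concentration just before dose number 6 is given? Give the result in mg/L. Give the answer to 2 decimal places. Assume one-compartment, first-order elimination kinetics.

C₀ per dose = Dose / Vd = 692 / 116 = 5.966 mg/L
k = ln2 / t½ = 0.693147 / 25.0 = 0.02773 h⁻¹
Fraction remaining after one interval: r = e^(−kτ) = e^(−0.02773 × 40.2) = 0.3280
Before dose 6, 5 doses have been given (aged 1τ, 2τ, 3τ, 4τ, 5τ).
C_trough = C₀ × (r + r² + … + r^5) = C₀ × r(1−r^5)/(1−r)
        = 5.966 × 0.3280 × (1 − 0.003796) / (1 − 0.3280) = 2.901 mg/L

2.90 mg/L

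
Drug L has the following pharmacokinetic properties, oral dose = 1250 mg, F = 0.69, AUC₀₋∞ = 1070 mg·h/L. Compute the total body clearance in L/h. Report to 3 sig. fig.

0.806 L/h

CL = F·Dose / AUC = 0.69 × 1250 / 1070 = 0.8061 L/h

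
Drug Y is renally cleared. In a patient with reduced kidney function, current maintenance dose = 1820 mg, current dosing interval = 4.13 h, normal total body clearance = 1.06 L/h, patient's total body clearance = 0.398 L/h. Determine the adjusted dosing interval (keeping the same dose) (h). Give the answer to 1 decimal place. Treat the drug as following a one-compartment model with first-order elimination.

To keep the same average steady-state level, dosing rate must scale with clearance.
CL ratio = 0.398 / 1.06 = 0.3755
New interval (same dose) = 4.13 / 0.3755 = 11.00 h

11.0 h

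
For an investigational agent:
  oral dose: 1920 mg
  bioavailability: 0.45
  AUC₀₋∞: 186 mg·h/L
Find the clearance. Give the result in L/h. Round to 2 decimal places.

4.65 L/h

CL = F·Dose / AUC = 0.45 × 1920 / 186 = 4.645 L/h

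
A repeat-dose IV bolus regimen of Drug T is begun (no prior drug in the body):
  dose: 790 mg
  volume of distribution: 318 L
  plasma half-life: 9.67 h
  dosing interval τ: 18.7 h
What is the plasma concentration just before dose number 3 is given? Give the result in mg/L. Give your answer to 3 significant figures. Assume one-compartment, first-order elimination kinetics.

0.820 mg/L

C₀ per dose = Dose / Vd = 790 / 318 = 2.484 mg/L
k = ln2 / t½ = 0.693147 / 9.67 = 0.07168 h⁻¹
Fraction remaining after one interval: r = e^(−kτ) = e^(−0.07168 × 18.7) = 0.2617
Before dose 3, 2 doses have been given (aged 1τ, 2τ).
C_trough = C₀ × (r + r²) = 2.484 × (0.2617 + 0.06849) = 0.8202 mg/L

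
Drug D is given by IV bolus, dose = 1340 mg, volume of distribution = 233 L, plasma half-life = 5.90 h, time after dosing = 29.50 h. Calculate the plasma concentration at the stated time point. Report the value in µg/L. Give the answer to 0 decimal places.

180 µg/L

C₀ = Dose / Vd = 1340 / 233 = 5.751 mg/L
k = ln2 / t½ = 0.693147 / 5.90 = 0.1175 h⁻¹
t / t½ = 29.50 / 5.90 = 5 half-lives
C = C₀ × (1/2)^5 = 5.751 × 0.03125 = 0.1797 mg/L
Convert: 0.1797 mg/L × 1000 = 179.7 µg/L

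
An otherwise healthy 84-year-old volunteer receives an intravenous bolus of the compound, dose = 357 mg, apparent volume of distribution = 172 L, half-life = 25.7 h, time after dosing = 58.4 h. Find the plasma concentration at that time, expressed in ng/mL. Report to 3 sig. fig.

C₀ = Dose / Vd = 357.0 / 172 = 2.076 mg/L
k = ln2 / t½ = 0.693147 / 25.7 = 0.02697 h⁻¹
C = C₀ · e^(−k·t) = 2.076 × e^(−0.02697 × 58.4)
  = 2.076 × 0.2070 = 0.4297 mg/L
Convert: 0.4297 mg/L × 1000 = 429.7 ng/mL

430 ng/mL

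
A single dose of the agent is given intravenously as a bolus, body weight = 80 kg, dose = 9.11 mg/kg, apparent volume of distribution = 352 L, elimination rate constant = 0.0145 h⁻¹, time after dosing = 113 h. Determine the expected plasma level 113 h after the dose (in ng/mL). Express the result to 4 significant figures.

Total dose = 9.11 × 80 = 728.8 mg
C₀ = Dose / Vd = 728.8 / 352 = 2.070 mg/L
C = C₀ · e^(−k·t) = 2.070 × e^(−0.01450 × 113)
  = 2.070 × 0.1943 = 0.4022 mg/L
Convert: 0.4022 mg/L × 1000 = 402.2 ng/mL

402.2 ng/mL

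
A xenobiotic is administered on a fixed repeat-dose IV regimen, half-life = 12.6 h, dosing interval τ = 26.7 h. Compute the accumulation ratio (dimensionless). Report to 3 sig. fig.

k = ln2 / t½ = 0.693147 / 12.6 = 0.05501 h⁻¹
e^(−kτ) = e^(−0.05501 × 26.7) = 0.2302
Accumulation ratio R = 1 / (1 − e^(−kτ)) = 1 / (1 − 0.2302) = 1.299

1.30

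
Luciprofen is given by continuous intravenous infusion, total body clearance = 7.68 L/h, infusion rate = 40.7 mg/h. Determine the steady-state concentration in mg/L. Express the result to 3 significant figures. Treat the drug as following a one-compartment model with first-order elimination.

At steady state Css = R₀ / CL = 40.7 / 7.680 = 5.299 mg/L

5.30 mg/L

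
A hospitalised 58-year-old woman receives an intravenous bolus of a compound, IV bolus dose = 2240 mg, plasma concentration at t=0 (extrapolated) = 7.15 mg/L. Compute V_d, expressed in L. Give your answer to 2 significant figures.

310 L

Vd = Dose / C₀ = 2240 / 7.15 = 313.3 L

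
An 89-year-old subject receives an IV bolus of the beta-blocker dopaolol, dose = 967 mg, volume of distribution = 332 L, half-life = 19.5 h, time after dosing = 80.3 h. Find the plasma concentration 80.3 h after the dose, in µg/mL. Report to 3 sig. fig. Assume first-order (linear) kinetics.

C₀ = Dose / Vd = 967.0 / 332 = 2.913 mg/L
k = ln2 / t½ = 0.693147 / 19.5 = 0.03555 h⁻¹
C = C₀ · e^(−k·t) = 2.913 × e^(−0.03555 × 80.3)
  = 2.913 × 0.05758 = 0.1677 mg/L
(0.1677 mg/L = 0.1677 µg/mL)

0.168 µg/mL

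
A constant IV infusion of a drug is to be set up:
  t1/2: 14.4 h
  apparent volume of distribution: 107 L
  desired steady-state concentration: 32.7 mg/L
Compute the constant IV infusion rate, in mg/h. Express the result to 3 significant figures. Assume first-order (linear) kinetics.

168 mg/h

k = ln2 / t½ = 0.693147 / 14.4 = 0.04814 h⁻¹
CL = k × Vd = 0.04814 × 107 = 5.151 L/h
At steady state, infusion rate R₀ = Css × CL = 32.7 × 5.151 = 168.4 mg/h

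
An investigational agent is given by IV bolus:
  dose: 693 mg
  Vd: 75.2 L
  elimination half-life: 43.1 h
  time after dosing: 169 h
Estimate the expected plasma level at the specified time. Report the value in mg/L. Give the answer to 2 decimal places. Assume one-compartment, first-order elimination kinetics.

0.61 mg/L

C₀ = Dose / Vd = 693.0 / 75.2 = 9.215 mg/L
k = ln2 / t½ = 0.693147 / 43.1 = 0.01608 h⁻¹
C = C₀ · e^(−k·t) = 9.215 × e^(−0.01608 × 169)
  = 9.215 × 0.06604 = 0.6086 mg/L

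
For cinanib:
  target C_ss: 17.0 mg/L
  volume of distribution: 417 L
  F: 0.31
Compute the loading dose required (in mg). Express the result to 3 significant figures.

LD = Css × Vd / F = 17.0 × 417 / 0.31 = 22870 mg

22900 mg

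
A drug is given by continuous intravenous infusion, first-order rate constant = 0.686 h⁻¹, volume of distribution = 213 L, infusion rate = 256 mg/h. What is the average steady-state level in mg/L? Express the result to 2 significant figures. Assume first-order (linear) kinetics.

1.8 mg/L

CL = k × Vd = 0.6860 × 213 = 146.1 L/h
At steady state Css = R₀ / CL = 256 / 146.1 = 1.752 mg/L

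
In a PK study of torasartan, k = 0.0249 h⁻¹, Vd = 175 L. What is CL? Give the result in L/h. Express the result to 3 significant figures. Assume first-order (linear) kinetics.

4.36 L/h

CL = k × Vd = 0.0249 × 175 = 4.358 L/h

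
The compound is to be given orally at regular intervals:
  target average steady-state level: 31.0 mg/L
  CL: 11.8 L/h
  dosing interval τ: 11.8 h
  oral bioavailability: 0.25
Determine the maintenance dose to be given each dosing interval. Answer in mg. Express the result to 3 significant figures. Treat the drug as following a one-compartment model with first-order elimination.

At steady state, F × (Dose/τ) = Css × CL.
Dose = Css × CL × τ / F = 31.0 × 11.80 × 11.8 / 0.25 = 17270 mg

17300 mg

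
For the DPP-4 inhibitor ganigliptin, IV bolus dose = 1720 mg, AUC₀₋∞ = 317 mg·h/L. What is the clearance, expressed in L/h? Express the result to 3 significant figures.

CL = Dose / AUC = 1720 / 317 = 5.426 L/h

5.43 L/h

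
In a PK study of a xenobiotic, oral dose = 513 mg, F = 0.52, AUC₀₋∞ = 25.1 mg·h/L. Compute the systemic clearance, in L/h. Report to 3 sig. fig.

CL = F·Dose / AUC = 0.52 × 513 / 25.1 = 10.63 L/h

10.6 L/h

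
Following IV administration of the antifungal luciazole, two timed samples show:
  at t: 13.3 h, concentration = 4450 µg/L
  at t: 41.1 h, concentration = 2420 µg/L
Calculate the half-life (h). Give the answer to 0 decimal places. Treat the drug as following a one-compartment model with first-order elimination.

k = ln(C₁/C₂) / (t₂ − t₁) = ln(4450/2420) / (41.1 − 13.3)
  = 0.6091 / 27.80 = 0.02191 h⁻¹
t½ = ln2 / k = 0.693147 / 0.02191 = 31.64 h

32 h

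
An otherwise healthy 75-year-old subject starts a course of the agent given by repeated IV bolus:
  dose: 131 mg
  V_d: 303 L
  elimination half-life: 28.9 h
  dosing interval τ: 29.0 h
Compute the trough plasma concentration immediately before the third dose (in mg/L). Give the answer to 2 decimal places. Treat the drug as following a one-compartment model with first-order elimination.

C₀ per dose = Dose / Vd = 131 / 303 = 0.4323 mg/L
k = ln2 / t½ = 0.693147 / 28.9 = 0.02398 h⁻¹
Fraction remaining after one interval: r = e^(−kτ) = e^(−0.02398 × 29.0) = 0.4989
Before dose 3, 2 doses have been given (aged 1τ, 2τ).
C_trough = C₀ × (r + r²) = 0.4323 × (0.4989 + 0.2489) = 0.3233 mg/L

0.32 mg/L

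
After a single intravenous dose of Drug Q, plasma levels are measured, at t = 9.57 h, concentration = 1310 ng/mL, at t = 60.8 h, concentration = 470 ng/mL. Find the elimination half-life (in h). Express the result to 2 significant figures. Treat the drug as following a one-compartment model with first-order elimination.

k = ln(C₁/C₂) / (t₂ − t₁) = ln(1310/470) / (60.8 − 9.57)
  = 1.025 / 51.23 = 0.02001 h⁻¹
t½ = ln2 / k = 0.693147 / 0.02001 = 34.64 h

35 h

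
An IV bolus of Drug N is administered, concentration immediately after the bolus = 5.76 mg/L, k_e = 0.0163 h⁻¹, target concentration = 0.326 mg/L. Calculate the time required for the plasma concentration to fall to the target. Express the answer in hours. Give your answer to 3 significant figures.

t = ln(C₀ / C) / k = ln(5.760 / 0.326) / 0.01630
  = ln(17.67) / 0.01630 = 2.872 / 0.01630 = 176.2 h

176 h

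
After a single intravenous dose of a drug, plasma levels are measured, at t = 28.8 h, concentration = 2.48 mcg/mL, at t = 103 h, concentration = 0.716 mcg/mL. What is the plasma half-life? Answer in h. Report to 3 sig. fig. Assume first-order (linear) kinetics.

41.4 h

k = ln(C₁/C₂) / (t₂ − t₁) = ln(2.48/0.716) / (103 − 28.8)
  = 1.242 / 74.20 = 0.01674 h⁻¹
t½ = ln2 / k = 0.693147 / 0.01674 = 41.41 h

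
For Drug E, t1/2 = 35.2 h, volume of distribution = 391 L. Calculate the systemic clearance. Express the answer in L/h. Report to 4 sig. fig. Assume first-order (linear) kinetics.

7.699 L/h

k = ln2 / t½ = 0.693147 / 35.2 = 0.01969 h⁻¹
CL = k × Vd = 0.01969 × 391 = 7.699 L/h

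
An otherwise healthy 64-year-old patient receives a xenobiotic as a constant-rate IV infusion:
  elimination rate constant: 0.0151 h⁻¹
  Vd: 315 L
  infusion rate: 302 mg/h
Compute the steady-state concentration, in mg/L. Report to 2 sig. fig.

63 mg/L

CL = k × Vd = 0.01510 × 315 = 4.757 L/h
At steady state Css = R₀ / CL = 302 / 4.757 = 63.49 mg/L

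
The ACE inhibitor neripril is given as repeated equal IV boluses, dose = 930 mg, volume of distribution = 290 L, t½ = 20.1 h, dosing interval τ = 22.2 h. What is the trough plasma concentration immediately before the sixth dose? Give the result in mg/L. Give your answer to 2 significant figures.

2.7 mg/L

C₀ per dose = Dose / Vd = 930 / 290 = 3.207 mg/L
k = ln2 / t½ = 0.693147 / 20.1 = 0.03448 h⁻¹
Fraction remaining after one interval: r = e^(−kτ) = e^(−0.03448 × 22.2) = 0.4651
Before dose 6, 5 doses have been given (aged 1τ, 2τ, 3τ, 4τ, 5τ).
C_trough = C₀ × (r + r² + … + r^5) = C₀ × r(1−r^5)/(1−r)
        = 3.207 × 0.4651 × (1 − 0.02176) / (1 − 0.4651) = 2.728 mg/L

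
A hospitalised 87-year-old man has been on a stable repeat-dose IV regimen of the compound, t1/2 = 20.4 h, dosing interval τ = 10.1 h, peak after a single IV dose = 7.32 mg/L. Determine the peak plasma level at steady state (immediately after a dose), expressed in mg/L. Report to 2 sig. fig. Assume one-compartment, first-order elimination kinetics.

k = ln2 / t½ = 0.693147 / 20.4 = 0.03398 h⁻¹
e^(−kτ) = e^(−0.03398 × 10.1) = 0.7095
Accumulation ratio R = 1 / (1 − e^(−kτ)) = 1 / (1 − 0.7095) = 3.442
Steady-state peak = C₀ × R = 7.32 × 3.442 = 25.20 mg/L

25 mg/L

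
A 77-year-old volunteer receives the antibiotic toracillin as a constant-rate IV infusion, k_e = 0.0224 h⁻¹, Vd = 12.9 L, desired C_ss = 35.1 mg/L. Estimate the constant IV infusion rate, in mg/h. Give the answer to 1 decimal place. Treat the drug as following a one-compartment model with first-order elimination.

CL = k × Vd = 0.02240 × 12.9 = 0.2890 L/h
At steady state, infusion rate R₀ = Css × CL = 35.1 × 0.2890 = 10.14 mg/h

10.1 mg/h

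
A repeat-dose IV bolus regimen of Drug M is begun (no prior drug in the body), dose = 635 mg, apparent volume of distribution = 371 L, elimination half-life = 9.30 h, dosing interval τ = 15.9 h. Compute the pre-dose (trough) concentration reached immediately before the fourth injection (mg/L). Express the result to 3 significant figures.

C₀ per dose = Dose / Vd = 635 / 371 = 1.712 mg/L
k = ln2 / t½ = 0.693147 / 9.30 = 0.07453 h⁻¹
Fraction remaining after one interval: r = e^(−kτ) = e^(−0.07453 × 15.9) = 0.3057
Before dose 4, 3 doses have been given (aged 1τ, 2τ, 3τ).
C_trough = C₀ × (r + r² + … + r^3) = C₀ × r(1−r^3)/(1−r)
        = 1.712 × 0.3057 × (1 − 0.02857) / (1 − 0.3057) = 0.7323 mg/L

0.732 mg/L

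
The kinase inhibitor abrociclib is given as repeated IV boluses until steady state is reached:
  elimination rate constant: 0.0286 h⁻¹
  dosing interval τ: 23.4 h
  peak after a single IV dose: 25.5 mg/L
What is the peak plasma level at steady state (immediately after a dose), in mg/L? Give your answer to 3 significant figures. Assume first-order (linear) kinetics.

e^(−kτ) = e^(−0.02860 × 23.4) = 0.5121
Accumulation ratio R = 1 / (1 − e^(−kτ)) = 1 / (1 − 0.5121) = 2.050
Steady-state peak = C₀ × R = 25.5 × 2.050 = 52.28 mg/L

52.3 mg/L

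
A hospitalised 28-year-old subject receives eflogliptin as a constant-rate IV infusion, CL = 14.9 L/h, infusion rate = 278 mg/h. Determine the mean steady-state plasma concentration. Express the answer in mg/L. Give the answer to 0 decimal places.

At steady state Css = R₀ / CL = 278 / 14.90 = 18.66 mg/L

19 mg/L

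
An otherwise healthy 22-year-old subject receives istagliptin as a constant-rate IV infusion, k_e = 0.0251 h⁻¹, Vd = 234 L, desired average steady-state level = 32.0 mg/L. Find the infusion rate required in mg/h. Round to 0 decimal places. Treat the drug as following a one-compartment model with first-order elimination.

CL = k × Vd = 0.02510 × 234 = 5.873 L/h
At steady state, infusion rate R₀ = Css × CL = 32.0 × 5.873 = 187.9 mg/h

188 mg/h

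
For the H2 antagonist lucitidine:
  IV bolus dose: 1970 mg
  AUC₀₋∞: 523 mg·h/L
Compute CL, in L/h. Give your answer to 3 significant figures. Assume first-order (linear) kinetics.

3.77 L/h

CL = Dose / AUC = 1970 / 523 = 3.767 L/h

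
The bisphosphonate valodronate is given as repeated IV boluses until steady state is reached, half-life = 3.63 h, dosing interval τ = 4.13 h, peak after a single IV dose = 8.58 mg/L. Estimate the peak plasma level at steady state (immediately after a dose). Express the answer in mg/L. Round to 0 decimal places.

16 mg/L

k = ln2 / t½ = 0.693147 / 3.63 = 0.1909 h⁻¹
e^(−kτ) = e^(−0.1909 × 4.13) = 0.4546
Accumulation ratio R = 1 / (1 − e^(−kτ)) = 1 / (1 − 0.4546) = 1.834
Steady-state peak = C₀ × R = 8.58 × 1.834 = 15.74 mg/L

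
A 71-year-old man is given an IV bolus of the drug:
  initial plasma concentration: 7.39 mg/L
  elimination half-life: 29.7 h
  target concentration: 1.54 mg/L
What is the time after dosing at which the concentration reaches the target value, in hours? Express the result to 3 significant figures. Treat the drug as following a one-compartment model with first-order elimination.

67.2 h

k = ln2 / t½ = 0.693147 / 29.7 = 0.02334 h⁻¹
t = ln(C₀ / C) / k = ln(7.390 / 1.54) / 0.02334
  = ln(4.799) / 0.02334 = 1.568 / 0.02334 = 67.18 h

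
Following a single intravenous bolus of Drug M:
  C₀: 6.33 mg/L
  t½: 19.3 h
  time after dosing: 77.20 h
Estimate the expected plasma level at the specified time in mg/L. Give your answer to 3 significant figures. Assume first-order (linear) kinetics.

0.396 mg/L

k = ln2 / t½ = 0.693147 / 19.3 = 0.03591 h⁻¹
t / t½ = 77.20 / 19.3 = 4 half-lives
C = C₀ × (1/2)^4 = 6.330 × 0.06250 = 0.3956 mg/L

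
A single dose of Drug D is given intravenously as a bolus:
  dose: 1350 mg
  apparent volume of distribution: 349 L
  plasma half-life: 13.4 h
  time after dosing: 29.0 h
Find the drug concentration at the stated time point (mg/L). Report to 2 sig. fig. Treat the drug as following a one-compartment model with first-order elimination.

0.86 mg/L

C₀ = Dose / Vd = 1350 / 349 = 3.868 mg/L
k = ln2 / t½ = 0.693147 / 13.4 = 0.05173 h⁻¹
C = C₀ · e^(−k·t) = 3.868 × e^(−0.05173 × 29.0)
  = 3.868 × 0.2231 = 0.8630 mg/L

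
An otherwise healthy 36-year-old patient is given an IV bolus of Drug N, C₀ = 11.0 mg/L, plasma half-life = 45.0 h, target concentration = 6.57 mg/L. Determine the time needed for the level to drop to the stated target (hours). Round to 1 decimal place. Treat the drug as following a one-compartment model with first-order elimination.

k = ln2 / t½ = 0.693147 / 45.0 = 0.01540 h⁻¹
t = ln(C₀ / C) / k = ln(11.00 / 6.57) / 0.01540
  = ln(1.674) / 0.01540 = 0.5152 / 0.01540 = 33.45 h

33.5 h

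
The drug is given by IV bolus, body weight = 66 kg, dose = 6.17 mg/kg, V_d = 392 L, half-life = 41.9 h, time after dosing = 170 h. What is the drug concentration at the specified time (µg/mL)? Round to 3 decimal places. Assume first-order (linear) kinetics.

Total dose = 6.17 × 66 = 407.2 mg
C₀ = Dose / Vd = 407.2 / 392 = 1.039 mg/L
k = ln2 / t½ = 0.693147 / 41.9 = 0.01654 h⁻¹
C = C₀ · e^(−k·t) = 1.039 × e^(−0.01654 × 170)
  = 1.039 × 0.06010 = 0.06244 mg/L
(0.06244 mg/L = 0.06244 µg/mL)

0.062 µg/mL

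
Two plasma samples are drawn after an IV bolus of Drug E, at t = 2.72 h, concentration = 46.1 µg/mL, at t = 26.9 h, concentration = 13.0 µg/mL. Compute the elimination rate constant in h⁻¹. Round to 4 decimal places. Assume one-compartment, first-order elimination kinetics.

0.0524 h⁻¹

k = ln(C₁/C₂) / (t₂ − t₁) = ln(46.1/13.0) / (26.9 − 2.72)
  = 1.266 / 24.18 = 0.05236 h⁻¹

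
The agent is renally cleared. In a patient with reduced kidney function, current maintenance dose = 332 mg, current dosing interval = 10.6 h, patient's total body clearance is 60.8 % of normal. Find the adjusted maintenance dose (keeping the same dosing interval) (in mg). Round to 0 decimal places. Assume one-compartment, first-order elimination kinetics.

To keep the same average steady-state level, dosing rate must scale with clearance.
CL ratio = 60.8 / 100 = 0.6080
New dose (same interval) = 332 × 0.6080 = 201.9 mg

202 mg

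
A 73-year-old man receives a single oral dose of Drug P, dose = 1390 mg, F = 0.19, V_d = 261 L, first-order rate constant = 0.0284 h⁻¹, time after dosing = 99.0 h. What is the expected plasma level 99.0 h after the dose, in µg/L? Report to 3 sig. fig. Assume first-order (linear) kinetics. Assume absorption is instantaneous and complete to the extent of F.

60.8 µg/L

Amount reaching circulation = F × Dose = 0.19 × 1390 = 264.1 mg
C₀ = F·Dose / Vd = 264.1 / 261 = 1.012 mg/L
C = C₀ · e^(−k·t) = 1.012 × e^(−0.02840 × 99.0)
  = 1.012 × 0.06011 = 0.06083 mg/L
Convert: 0.06083 mg/L × 1000 = 60.83 µg/L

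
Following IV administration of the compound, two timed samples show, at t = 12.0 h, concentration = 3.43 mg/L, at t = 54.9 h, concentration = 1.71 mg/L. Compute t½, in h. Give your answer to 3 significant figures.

k = ln(C₁/C₂) / (t₂ − t₁) = ln(3.43/1.71) / (54.9 − 12.0)
  = 0.6961 / 42.90 = 0.01623 h⁻¹
t½ = ln2 / k = 0.693147 / 0.01623 = 42.71 h

42.7 h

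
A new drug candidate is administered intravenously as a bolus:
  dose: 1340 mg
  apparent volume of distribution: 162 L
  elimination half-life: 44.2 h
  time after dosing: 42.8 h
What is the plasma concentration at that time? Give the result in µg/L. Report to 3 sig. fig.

4230 µg/L

C₀ = Dose / Vd = 1340 / 162 = 8.272 mg/L
k = ln2 / t½ = 0.693147 / 44.2 = 0.01568 h⁻¹
C = C₀ · e^(−k·t) = 8.272 × e^(−0.01568 × 42.8)
  = 8.272 × 0.5111 = 4.228 mg/L
Convert: 4.228 mg/L × 1000 = 4228 µg/L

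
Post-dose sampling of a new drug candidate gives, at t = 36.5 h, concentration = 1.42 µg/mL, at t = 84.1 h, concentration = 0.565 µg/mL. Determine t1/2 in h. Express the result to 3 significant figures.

k = ln(C₁/C₂) / (t₂ − t₁) = ln(1.42/0.565) / (84.1 − 36.5)
  = 0.9216 / 47.60 = 0.01936 h⁻¹
t½ = ln2 / k = 0.693147 / 0.01936 = 35.80 h

35.8 h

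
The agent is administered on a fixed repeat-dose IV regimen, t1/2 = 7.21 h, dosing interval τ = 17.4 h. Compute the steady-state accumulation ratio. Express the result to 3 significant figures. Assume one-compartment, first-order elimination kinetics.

1.23

k = ln2 / t½ = 0.693147 / 7.21 = 0.09614 h⁻¹
e^(−kτ) = e^(−0.09614 × 17.4) = 0.1877
Accumulation ratio R = 1 / (1 − e^(−kτ)) = 1 / (1 − 0.1877) = 1.231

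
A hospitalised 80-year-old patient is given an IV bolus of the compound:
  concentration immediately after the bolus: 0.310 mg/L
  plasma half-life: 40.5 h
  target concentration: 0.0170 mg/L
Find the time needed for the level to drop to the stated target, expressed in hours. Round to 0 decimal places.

k = ln2 / t½ = 0.693147 / 40.5 = 0.01711 h⁻¹
t = ln(C₀ / C) / k = ln(0.3100 / 0.0170) / 0.01711
  = ln(18.24) / 0.01711 = 2.904 / 0.01711 = 169.7 h

170 h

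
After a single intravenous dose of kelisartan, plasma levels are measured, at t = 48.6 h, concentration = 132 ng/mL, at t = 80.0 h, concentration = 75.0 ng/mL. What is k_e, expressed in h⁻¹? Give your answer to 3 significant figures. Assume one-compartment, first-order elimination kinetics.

k = ln(C₁/C₂) / (t₂ − t₁) = ln(132/75.0) / (80.0 − 48.6)
  = 0.5653 / 31.40 = 0.01800 h⁻¹

0.0180 h⁻¹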